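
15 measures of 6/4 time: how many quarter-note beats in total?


Time signature 6/4: the bottom number 4 means the quarter note gets one count
The top number 6 means 6 quarter-note beats per measure
Total = 6 × 15 measures
= 90 quarter-note beats


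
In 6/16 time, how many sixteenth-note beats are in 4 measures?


Step by step:
Time signature 6/16: the bottom number 16 means the sixteenth note gets one count
The top number 6 means 6 sixteenth-note beats per measure
Total = 6 × 4 measures
= 24 sixteenth-note beats


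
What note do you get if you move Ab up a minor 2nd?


minor 2nd: 2 letter names, 1 semitones
Letter: A + 1 → B
Pitch: Ab + 1 semitones, spelled as a B → Bbb
= Bbb


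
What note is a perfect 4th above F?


Step by step:
A 4th spans 4 letter names, so from F we land on B
A perfect 4th = 5 semitones above F
Spell B at that pitch: Bb
= Bb


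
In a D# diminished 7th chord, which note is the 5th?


Diminished 7th chord = root + minor 3rd + diminished 5th + diminished 7th
Seventh chords stack in thirds, so the letter names are D-F-A-C
Root: D#
Minor 3rd above D#: F#
Diminished 5th above D#: A
Diminished 7th above D#: C
The 5th = A


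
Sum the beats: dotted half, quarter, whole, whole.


Step by step:
Beat values:
  dotted half = 3 beats
  quarter = 1 beat
  whole = 4 beats
  whole = 4 beats
Sum = 3 + 1 + 4 + 4
= 12 beats


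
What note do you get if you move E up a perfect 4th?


Step by step:
perfect 4th: 4 letter names, 5 semitones
Letter: E + 3 → A
Pitch: E + 5 semitones, spelled as an A → A
= A


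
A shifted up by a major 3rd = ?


Let's work it out.
major 3rd: 3 letter names, 4 semitones
Letter: A + 2 → C
Pitch: A + 4 semitones, spelled as a C → C#
= C#


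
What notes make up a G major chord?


Major triad = root + major 3rd (4 semitones) + perfect 5th (7 semitones)
A triad on G stacks thirds, so the chord tones use letter names G-B-D
Root: G
Major 3rd above G: B
Perfect 5th above G: D
Chord = G B D


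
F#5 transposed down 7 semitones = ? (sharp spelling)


Solution.
F#5: chromatic position 6 in octave 5 → absolute = 5×12 + 6 = 66
Transpose down 7: 66 - 7 = 59
59 = 4×12 + 11 → B in octave 4
Result = B4


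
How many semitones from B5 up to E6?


Step by step:
Absolute semitone position = octave×12 + chromatic position
B5: 5×12 + 11 = 71
E6: 6×12 + 4 = 76
Difference = 76 - 71 = 5
= 5 semitones


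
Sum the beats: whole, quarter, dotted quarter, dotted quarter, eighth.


Let's work it out.
Beat values:
  whole = 4 beats
  quarter = 1 beat
  dotted quarter = 1.5 beats
  dotted quarter = 1.5 beats
  eighth = 0.5 beats
Sum = 4 + 1 + 1.5 + 1.5 + 0.5
= 8.5 beats


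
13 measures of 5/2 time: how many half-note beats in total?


Reasoning:
Time signature 5/2: the bottom number 2 means the half note gets one count
The top number 5 means 5 half-note beats per measure
Total = 5 × 13 measures
= 65 half-note beats


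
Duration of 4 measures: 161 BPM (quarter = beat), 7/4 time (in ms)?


Quarter-note beat duration = 60000 / 161 ms
Beats per measure (7/4) = 7
One measure = 7 × 60000 / 161 = 420000 / 161 ms
4 measures = 4 × 420000 / 161 = 1680000 / 161
= 10434.8 ms


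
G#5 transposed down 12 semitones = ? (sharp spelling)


G#5: chromatic position 8 in octave 5 → absolute = 5×12 + 8 = 68
Transpose down 12: 68 - 12 = 56
56 = 4×12 + 8 → G# in octave 4
Result = G#4


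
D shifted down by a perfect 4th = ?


Step by step:
perfect 4th: 4 letter names, 5 semitones
Letter: D - 3 → A
Pitch: D - 5 semitones, spelled as an A → A
= A


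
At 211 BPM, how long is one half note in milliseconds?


Step by step:
One quarter-note beat = 60000 / BPM = 60000 / 211 ms
Half note = 2 × quarter note
Duration = 2 × 60000 / 211 = 120000 / 211
= 568.7 ms


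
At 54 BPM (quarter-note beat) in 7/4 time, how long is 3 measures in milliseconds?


Solution.
Quarter-note beat duration = 60000 / 54 ms
Beats per measure (7/4) = 7
One measure = 7 × 60000 / 54 = 420000 / 54 ms
3 measures = 3 × 420000 / 54 = 1260000 / 54
= 23333.3 ms


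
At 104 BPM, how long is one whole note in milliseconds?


Reasoning:
One quarter-note beat = 60000 / BPM = 60000 / 104 ms
Whole note = 4 × quarter note
Duration = 4 × 60000 / 104 = 240000 / 104
= 2307.7 ms


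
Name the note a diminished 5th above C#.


A 5th spans 5 letter names, so from C we land on G
A diminished 5th = 6 semitones above C#
Spell G at that pitch: G
= G


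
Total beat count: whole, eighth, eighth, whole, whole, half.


Step by step:
Beat values:
  whole = 4 beats
  eighth = 0.5 beats
  eighth = 0.5 beats
  whole = 4 beats
  whole = 4 beats
  half = 2 beats
Sum = 4 + 0.5 + 0.5 + 4 + 4 + 2
= 15 beats


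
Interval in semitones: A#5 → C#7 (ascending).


Solution.
Absolute semitone position = octave×12 + chromatic position
A#5: 5×12 + 10 = 70
C#7: 7×12 + 1 = 85
Difference = 85 - 70 = 15
= 15 semitones


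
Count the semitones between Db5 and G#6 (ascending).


Solution.
Absolute semitone position = octave×12 + chromatic position
Db5: 5×12 + 1 = 61
G#6: 6×12 + 8 = 80
Difference = 80 - 61 = 19
= 19 semitones


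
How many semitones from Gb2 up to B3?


Working:
Absolute semitone position = octave×12 + chromatic position
Gb2: 2×12 + 6 = 30
B3: 3×12 + 11 = 47
Difference = 47 - 30 = 17
= 17 semitones


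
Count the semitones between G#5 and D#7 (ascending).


Absolute semitone position = octave×12 + chromatic position
G#5: 5×12 + 8 = 68
D#7: 7×12 + 3 = 87
Difference = 87 - 68 = 19
= 19 semitones


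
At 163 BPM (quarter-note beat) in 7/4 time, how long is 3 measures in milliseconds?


Working:
Quarter-note beat duration = 60000 / 163 ms
Beats per measure (7/4) = 7
One measure = 7 × 60000 / 163 = 420000 / 163 ms
3 measures = 3 × 420000 / 163 = 1260000 / 163
= 7730.1 ms


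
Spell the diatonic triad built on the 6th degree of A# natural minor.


Working:
A# natural minor scale: A# B# C# D# E# F# G#
Diatonic triad on degree 6 stacks scale notes 6, 1, 3: F# A# C#
F#→A# = 4 semitones; F#→C# = 7 semitones → major triad
= F# A# C# (major)


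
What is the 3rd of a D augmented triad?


Augmented triad = root + major 3rd (4 semitones) + augmented 5th (8 semitones)
A triad on D stacks thirds, so the chord tones use letter names D-F-A
Root: D
Major 3rd above D: F#
Augmented 5th above D: A#
The 3rd = F#


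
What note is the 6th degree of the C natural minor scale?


Step by step:
Natural minor scale pattern: W-H-W-W-H-W-W (2-1-2-2-1-2-2 semitones)
Starting from C:
  C + 2 semitones → D
  D + 1 semitone → Eb
  Eb + 2 semitones → F
  F + 2 semitones → G
  G + 1 semitone → Ab
  Ab + 2 semitones → Bb
  Bb + 2 semitones → C
Scale: C D Eb F G Ab Bb
Degree 6 = Ab


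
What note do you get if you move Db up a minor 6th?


Reasoning:
minor 6th: 6 letter names, 8 semitones
Letter: D + 5 → B
Pitch: Db + 8 semitones, spelled as a B → Bbb
= Bbb


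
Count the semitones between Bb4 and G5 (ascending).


Let's work it out.
Absolute semitone position = octave×12 + chromatic position
Bb4: 4×12 + 10 = 58
G5: 5×12 + 7 = 67
Difference = 67 - 58 = 9
= 9 semitones


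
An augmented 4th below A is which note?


Step by step:
A 4th spans 4 letter names, so from A we land on E
An augmented 4th = 6 semitones below A
Spell E at that pitch: Eb
= Eb


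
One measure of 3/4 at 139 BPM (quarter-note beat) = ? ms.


Step by step:
Quarter-note beat duration = 60000 / 139 ms
Beats per measure (3/4) = 3
One measure = 3 × 60000 / 139 = 180000 / 139 ms
= 1295.0 ms


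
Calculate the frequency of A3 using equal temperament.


Step by step:
f = 440 × 2^(n/12) where n = semitones from A4
A3: -12 semitones from A4
f = 440 × 2^(-12/12)
f = 220.00 Hz


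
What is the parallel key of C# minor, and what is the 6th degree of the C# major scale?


Working:
Parallel keys share the same tonic but differ in mode
C# minor → parallel is C# major
C# major scale: C# D# E# F# G# A# B#
= C# major; 6th degree = A#


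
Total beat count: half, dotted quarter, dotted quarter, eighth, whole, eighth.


Let's work it out.
Beat values:
  half = 2 beats
  dotted quarter = 1.5 beats
  dotted quarter = 1.5 beats
  eighth = 0.5 beats
  whole = 4 beats
  eighth = 0.5 beats
Sum = 2 + 1.5 + 1.5 + 0.5 + 4 + 0.5
= 10 beats


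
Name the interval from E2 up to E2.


Step by step:
Letter names: E → E spans 1 letter name → a unison
Semitones: E2 → E2 = 0 half-steps
A unison of 0 semitones is a perfect unison
= perfect unison


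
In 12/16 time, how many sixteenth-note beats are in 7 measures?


Time signature 12/16: the bottom number 16 means the sixteenth note gets one count
The top number 12 means 12 sixteenth-note beats per measure
Total = 12 × 7 measures
= 84 sixteenth-note beats


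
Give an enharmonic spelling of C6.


Enharmonic notes sound the same pitch but are spelled with different letter names
C and Dbb name the same pitch class
= Dbb6


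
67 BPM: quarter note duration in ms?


One quarter-note beat = 60000 / BPM = 60000 / 67 ms
Duration = 60000 / 67
= 895.5 ms


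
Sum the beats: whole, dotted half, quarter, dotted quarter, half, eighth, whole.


Step by step:
Beat values:
  whole = 4 beats
  dotted half = 3 beats
  quarter = 1 beat
  dotted quarter = 1.5 beats
  half = 2 beats
  eighth = 0.5 beats
  whole = 4 beats
Sum = 4 + 3 + 1 + 1.5 + 2 + 0.5 + 4
= 16 beats


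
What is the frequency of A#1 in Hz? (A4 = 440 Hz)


Step by step:
f = 440 × 2^(n/12) where n = semitones from A4
A#1: -35 semitones from A4
f = 440 × 2^(-35/12)
f = 58.27 Hz


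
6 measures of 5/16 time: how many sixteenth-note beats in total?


Working:
Time signature 5/16: the bottom number 16 means the sixteenth note gets one count
The top number 5 means 5 sixteenth-note beats per measure
Total = 5 × 6 measures
= 30 sixteenth-note beats


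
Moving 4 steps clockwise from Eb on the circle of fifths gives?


Working:
Each clockwise step on the circle of fifths moves up a perfect 5th
From Eb: Eb → Bb → F → C → G
= G


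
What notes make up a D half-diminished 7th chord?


Let's work it out.
Half-diminished 7th chord = root + minor 3rd + diminished 5th + minor 7th
Seventh chords stack in thirds, so the letter names are D-F-A-C
Root: D
Minor 3rd above D: F
Diminished 5th above D: Ab
Minor 7th above D: C
Chord = D F Ab C


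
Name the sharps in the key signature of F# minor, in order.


Working:
Sharp minor keys follow the circle of fifths: A(0), E(1), B(2), F#(3), C#(4), G#(5), D#(6), A#(7)
F# minor has 3 sharps
Order of sharps: F# C# G# D# A# E# B# → first 3: F#, C#, G#
= F#, C#, G#


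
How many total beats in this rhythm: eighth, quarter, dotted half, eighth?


Let's work it out.
Beat values:
  eighth = 0.5 beats
  quarter = 1 beat
  dotted half = 3 beats
  eighth = 0.5 beats
Sum = 0.5 + 1 + 3 + 0.5
= 5 beats


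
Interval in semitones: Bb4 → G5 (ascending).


Solution.
Absolute semitone position = octave×12 + chromatic position
Bb4: 4×12 + 10 = 58
G5: 5×12 + 7 = 67
Difference = 67 - 58 = 9
= 9 semitones


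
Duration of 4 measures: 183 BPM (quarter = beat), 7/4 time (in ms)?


Let's work it out.
Quarter-note beat duration = 60000 / 183 ms
Beats per measure (7/4) = 7
One measure = 7 × 60000 / 183 = 420000 / 183 ms
4 measures = 4 × 420000 / 183 = 1680000 / 183
= 9180.3 ms


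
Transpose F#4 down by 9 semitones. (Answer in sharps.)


Solution.
F#4: chromatic position 6 in octave 4 → absolute = 4×12 + 6 = 54
Transpose down 9: 54 - 9 = 45
45 = 3×12 + 9 → A in octave 3
Result = A3


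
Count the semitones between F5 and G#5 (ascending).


Working:
Absolute semitone position = octave×12 + chromatic position
F5: 5×12 + 5 = 65
G#5: 5×12 + 8 = 68
Difference = 68 - 65 = 3
= 3 semitones


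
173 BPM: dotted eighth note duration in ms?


One quarter-note beat = 60000 / BPM = 60000 / 173 ms
Dotted eighth note = 3/4 × quarter note
Duration = 3/4 × 60000 / 173 = 45000 / 173
= 260.1 ms


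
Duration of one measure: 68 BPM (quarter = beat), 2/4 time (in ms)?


Working:
Quarter-note beat duration = 60000 / 68 ms
Beats per measure (2/4) = 2
One measure = 2 × 60000 / 68 = 120000 / 68 ms
= 1764.7 ms


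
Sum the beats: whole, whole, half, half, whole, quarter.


Solution.
Beat values:
  whole = 4 beats
  whole = 4 beats
  half = 2 beats
  half = 2 beats
  whole = 4 beats
  quarter = 1 beat
Sum = 4 + 4 + 2 + 2 + 4 + 1
= 17 beats


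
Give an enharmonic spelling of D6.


Enharmonic notes sound the same pitch but are spelled with different letter names
D and C## name the same pitch class
= C##6


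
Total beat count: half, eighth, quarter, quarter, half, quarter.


Solution.
Beat values:
  half = 2 beats
  eighth = 0.5 beats
  quarter = 1 beat
  quarter = 1 beat
  half = 2 beats
  quarter = 1 beat
Sum = 2 + 0.5 + 1 + 1 + 2 + 1
= 7.5 beats


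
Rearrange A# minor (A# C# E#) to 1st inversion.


Root position: A# C# E#
1st inversion: move root up an octave
Bass note: C#
Notes (bottom to top) = C# E# A#


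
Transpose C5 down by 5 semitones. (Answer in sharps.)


Let's work it out.
C5: chromatic position 0 in octave 5 → absolute = 5×12 + 0 = 60
Transpose down 5: 60 - 5 = 55
55 = 4×12 + 7 → G in octave 4
Result = G4


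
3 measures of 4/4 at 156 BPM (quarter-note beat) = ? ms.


Let's work it out.
Quarter-note beat duration = 60000 / 156 ms
Beats per measure (4/4) = 4
One measure = 4 × 60000 / 156 = 240000 / 156 ms
3 measures = 3 × 240000 / 156 = 720000 / 156
= 4615.4 ms


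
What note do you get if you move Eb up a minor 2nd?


Let's work it out.
minor 2nd: 2 letter names, 1 semitones
Letter: E + 1 → F
Pitch: Eb + 1 semitones, spelled as an F → Fb
= Fb


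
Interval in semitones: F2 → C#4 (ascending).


Working:
Absolute semitone position = octave×12 + chromatic position
F2: 2×12 + 5 = 29
C#4: 4×12 + 1 = 49
Difference = 49 - 29 = 20
= 20 semitones


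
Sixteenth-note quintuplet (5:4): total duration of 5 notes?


Quintuplet: 5 notes occupy the space of 4 sixteenth notes
Space = 4 × 1/4 = 1 beat
Each quintuplet note = 1 / 5 = 1/5 beats
5 notes = 5 × 1/5 = 1
= 1 beat


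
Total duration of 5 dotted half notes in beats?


Let's work it out.
Base half note = 2 beats
Dot 1 adds half the previous value: +1
One dotted half = 2 + 1 = 3
5 of them = 5 × 3 = 15
= 15 beats


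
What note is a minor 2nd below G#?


A 2nd spans 2 letter names, so from G we land on F
A minor 2nd = 1 semitone below G#
Spell F at that pitch: F##
= F##


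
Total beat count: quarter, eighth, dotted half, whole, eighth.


Step by step:
Beat values:
  quarter = 1 beat
  eighth = 0.5 beats
  dotted half = 3 beats
  whole = 4 beats
  eighth = 0.5 beats
Sum = 1 + 0.5 + 3 + 4 + 0.5
= 9 beats


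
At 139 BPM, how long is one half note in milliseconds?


Solution.
One quarter-note beat = 60000 / BPM = 60000 / 139 ms
Half note = 2 × quarter note
Duration = 2 × 60000 / 139 = 120000 / 139
= 863.3 ms


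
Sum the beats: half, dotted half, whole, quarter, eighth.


Beat values:
  half = 2 beats
  dotted half = 3 beats
  whole = 4 beats
  quarter = 1 beat
  eighth = 0.5 beats
Sum = 2 + 3 + 4 + 1 + 0.5
= 10.5 beats


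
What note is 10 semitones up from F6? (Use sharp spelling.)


Let's work it out.
F6: chromatic position 5 in octave 6 → absolute = 6×12 + 5 = 77
Transpose up 10: 77 + 10 = 87
87 = 7×12 + 3 → D# in octave 7
Result = D#7


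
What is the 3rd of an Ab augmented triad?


Step by step:
Augmented triad = root + major 3rd (4 semitones) + augmented 5th (8 semitones)
A triad on Ab stacks thirds, so the chord tones use letter names A-C-E
Root: Ab
Major 3rd above Ab: C
Augmented 5th above Ab: E
The 3rd = C


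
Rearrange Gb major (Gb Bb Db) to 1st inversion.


Step by step:
Root position: Gb Bb Db
1st inversion: move root up an octave
Bass note: Bb
Notes (bottom to top) = Bb Db Gb


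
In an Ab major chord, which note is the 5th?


Let's work it out.
Major triad = root + major 3rd (4 semitones) + perfect 5th (7 semitones)
A triad on Ab stacks thirds, so the chord tones use letter names A-C-E
Root: Ab
Major 3rd above Ab: C
Perfect 5th above Ab: Eb
The 5th = Eb


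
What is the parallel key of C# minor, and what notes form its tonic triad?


Let's work it out.
Parallel keys share the same tonic but differ in mode
C# minor → parallel is C# major
Tonic triad of C# major = C# E# G#
= C# major; triad = C# E# G#


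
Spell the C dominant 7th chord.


Dominant 7th chord = root + major 3rd + perfect 5th + minor 7th
Seventh chords stack in thirds, so the letter names are C-E-G-B
Root: C
Major 3rd above C: E
Perfect 5th above C: G
Minor 7th above C: Bb
Chord = C E G Bb


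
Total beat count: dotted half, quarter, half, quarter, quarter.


Reasoning:
Beat values:
  dotted half = 3 beats
  quarter = 1 beat
  half = 2 beats
  quarter = 1 beat
  quarter = 1 beat
Sum = 3 + 1 + 2 + 1 + 1
= 8 beats


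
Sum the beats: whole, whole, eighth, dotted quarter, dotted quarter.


Step by step:
Beat values:
  whole = 4 beats
  whole = 4 beats
  eighth = 0.5 beats
  dotted quarter = 1.5 beats
  dotted quarter = 1.5 beats
Sum = 4 + 4 + 0.5 + 1.5 + 1.5
= 11.5 beats


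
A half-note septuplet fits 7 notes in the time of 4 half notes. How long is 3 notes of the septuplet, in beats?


Septuplet: 7 notes occupy the space of 4 half notes
Space = 4 × 2 = 8 beats
Each septuplet note = 8 / 7 = 8/7 beats
3 notes = 3 × 8/7 = 24/7
= 24/7 beats


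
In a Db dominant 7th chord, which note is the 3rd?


Let's work it out.
Dominant 7th chord = root + major 3rd + perfect 5th + minor 7th
Seventh chords stack in thirds, so the letter names are D-F-A-C
Root: Db
Major 3rd above Db: F
Perfect 5th above Db: Ab
Minor 7th above Db: Cb
The 3rd = F


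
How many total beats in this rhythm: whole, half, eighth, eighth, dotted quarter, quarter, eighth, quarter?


Reasoning:
Beat values:
  whole = 4 beats
  half = 2 beats
  eighth = 0.5 beats
  eighth = 0.5 beats
  dotted quarter = 1.5 beats
  quarter = 1 beat
  eighth = 0.5 beats
  quarter = 1 beat
Sum = 4 + 2 + 0.5 + 0.5 + 1.5 + 1 + 0.5 + 1
= 11 beats


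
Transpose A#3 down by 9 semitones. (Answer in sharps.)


Working:
A#3: chromatic position 10 in octave 3 → absolute = 3×12 + 10 = 46
Transpose down 9: 46 - 9 = 37
37 = 3×12 + 1 → C# in octave 3
Result = C#3


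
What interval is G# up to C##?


Letter names: G → C spans 4 letter names → a 4th
Semitones: G# → C## = 6 half-steps
A 4th of 6 semitones is an augmented 4th
= augmented 4th


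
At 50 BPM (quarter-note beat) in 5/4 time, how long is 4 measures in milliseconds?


Quarter-note beat duration = 60000 / 50 ms
Beats per measure (5/4) = 5
One measure = 5 × 60000 / 50 = 300000 / 50 ms
4 measures = 4 × 300000 / 50 = 1200000 / 50
= 24000.0 ms


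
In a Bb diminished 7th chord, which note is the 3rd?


Diminished 7th chord = root + minor 3rd + diminished 5th + diminished 7th
Seventh chords stack in thirds, so the letter names are B-D-F-A
Root: Bb
Minor 3rd above Bb: Db
Diminished 5th above Bb: Fb
Diminished 7th above Bb: Abb
The 3rd = Db


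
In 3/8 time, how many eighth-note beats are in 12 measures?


Time signature 3/8: the bottom number 8 means the eighth note gets one count
The top number 3 means 3 eighth-note beats per measure
Total = 3 × 12 measures
= 36 eighth-note beats


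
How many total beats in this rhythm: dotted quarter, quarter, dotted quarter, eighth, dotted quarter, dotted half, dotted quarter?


Working:
Beat values:
  dotted quarter = 1.5 beats
  quarter = 1 beat
  dotted quarter = 1.5 beats
  eighth = 0.5 beats
  dotted quarter = 1.5 beats
  dotted half = 3 beats
  dotted quarter = 1.5 beats
Sum = 1.5 + 1 + 1.5 + 0.5 + 1.5 + 3 + 1.5
= 10.5 beats


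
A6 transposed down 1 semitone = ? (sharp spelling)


Step by step:
A6: chromatic position 9 in octave 6 → absolute = 6×12 + 9 = 81
Transpose down 1: 81 - 1 = 80
80 = 6×12 + 8 → G# in octave 6
Result = G#6


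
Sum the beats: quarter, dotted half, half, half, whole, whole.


Solution.
Beat values:
  quarter = 1 beat
  dotted half = 3 beats
  half = 2 beats
  half = 2 beats
  whole = 4 beats
  whole = 4 beats
Sum = 1 + 3 + 2 + 2 + 4 + 4
= 16 beats


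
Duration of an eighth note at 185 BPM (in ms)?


Solution.
One quarter-note beat = 60000 / BPM = 60000 / 185 ms
Eighth note = 1/2 × quarter note
Duration = 1/2 × 60000 / 185 = 30000 / 185
= 162.2 ms


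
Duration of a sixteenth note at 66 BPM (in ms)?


Let's work it out.
One quarter-note beat = 60000 / BPM = 60000 / 66 ms
Sixteenth note = 1/4 × quarter note
Duration = 1/4 × 60000 / 66 = 15000 / 66
= 227.3 ms


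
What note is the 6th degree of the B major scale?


Step by step:
Major scale pattern: W-W-H-W-W-W-H (2-2-1-2-2-2-1 semitones)
Starting from B:
  B + 2 semitones → C#
  C# + 2 semitones → D#
  D# + 1 semitone → E
  E + 2 semitones → F#
  F# + 2 semitones → G#
  G# + 2 semitones → A#
  A# + 1 semitone → B
Scale: B C# D# E F# G# A#
Degree 6 = G#


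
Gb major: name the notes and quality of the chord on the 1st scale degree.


Gb major scale: Gb Ab Bb Cb Db Eb F
Diatonic triad on degree 1 stacks scale notes 1, 3, 5: Gb Bb Db
Gb→Bb = 4 semitones; Gb→Db = 7 semitones → major triad
= Gb Bb Db (major)


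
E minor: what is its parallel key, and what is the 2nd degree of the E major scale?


Solution.
Parallel keys share the same tonic but differ in mode
E minor → parallel is E major
E major scale: E F# G# A B C# D#
= E major; 2nd degree = F#


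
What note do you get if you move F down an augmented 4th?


Reasoning:
augmented 4th: 4 letter names, 6 semitones
Letter: F - 3 → C
Pitch: F - 6 semitones, spelled as a C → Cb
= Cb


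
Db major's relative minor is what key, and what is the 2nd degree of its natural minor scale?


The relative minor shares the major's key signature and starts on its 6th degree
6th degree = a major 6th above the tonic; a major 6th above Db is Bb
→ relative minor of Db major is Bb minor
Bb natural minor scale: Bb C Db Eb F Gb Ab
= Bb minor; 2nd degree = C


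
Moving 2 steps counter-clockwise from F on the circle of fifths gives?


Reasoning:
Each counter-clockwise step moves down a perfect 5th (= up a perfect 4th)
From F: F → Bb → Eb
= Eb


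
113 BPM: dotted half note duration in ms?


Solution.
One quarter-note beat = 60000 / BPM = 60000 / 113 ms
Dotted half note = 3 × quarter note
Duration = 3 × 60000 / 113 = 180000 / 113
= 1592.9 ms


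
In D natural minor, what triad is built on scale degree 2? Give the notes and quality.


Working:
D natural minor scale: D E F G A Bb C
Diatonic triad on degree 2 stacks scale notes 2, 4, 6: E G Bb
E→G = 3 semitones; E→Bb = 6 semitones → diminished triad
= E G Bb (diminished)


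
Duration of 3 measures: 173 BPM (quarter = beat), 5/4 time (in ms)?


Quarter-note beat duration = 60000 / 173 ms
Beats per measure (5/4) = 5
One measure = 5 × 60000 / 173 = 300000 / 173 ms
3 measures = 3 × 300000 / 173 = 900000 / 173
= 5202.3 ms


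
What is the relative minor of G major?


Working:
The relative minor shares the major's key signature and starts on its 6th degree
6th degree = a major 6th above the tonic; a major 6th above G is E
→ relative minor of G major is E minor
= E minor


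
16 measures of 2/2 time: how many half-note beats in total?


Working:
Time signature 2/2: the bottom number 2 means the half note gets one count
The top number 2 means 2 half-note beats per measure
Total = 2 × 16 measures
= 32 half-note beats


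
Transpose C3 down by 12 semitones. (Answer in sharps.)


Let's work it out.
C3: chromatic position 0 in octave 3 → absolute = 3×12 + 0 = 36
Transpose down 12: 36 - 12 = 24
24 = 2×12 + 0 → C in octave 2
Result = C2


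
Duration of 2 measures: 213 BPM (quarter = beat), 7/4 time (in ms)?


Step by step:
Quarter-note beat duration = 60000 / 213 ms
Beats per measure (7/4) = 7
One measure = 7 × 60000 / 213 = 420000 / 213 ms
2 measures = 2 × 420000 / 213 = 840000 / 213
= 3943.7 ms


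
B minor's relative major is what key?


Solution.
The relative major shares the key signature and is a minor 3rd above the minor tonic
A minor 3rd above B is D
→ relative major of B minor is D major
= D major


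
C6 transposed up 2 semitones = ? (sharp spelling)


C6: chromatic position 0 in octave 6 → absolute = 6×12 + 0 = 72
Transpose up 2: 72 + 2 = 74
74 = 6×12 + 2 → D in octave 6
Result = D6


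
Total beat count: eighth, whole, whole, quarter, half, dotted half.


Reasoning:
Beat values:
  eighth = 0.5 beats
  whole = 4 beats
  whole = 4 beats
  quarter = 1 beat
  half = 2 beats
  dotted half = 3 beats
Sum = 0.5 + 4 + 4 + 1 + 2 + 3
= 14.5 beats


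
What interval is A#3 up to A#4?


Let's work it out.
Letter names: A → A spans 8 letter names → an octave
Semitones: A#3 → A#4 = 12 half-steps
An octave of 12 semitones is a perfect octave
= perfect octave


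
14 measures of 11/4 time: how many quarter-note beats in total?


Reasoning:
Time signature 11/4: the bottom number 4 means the quarter note gets one count
The top number 11 means 11 quarter-note beats per measure
Total = 11 × 14 measures
= 154 quarter-note beats


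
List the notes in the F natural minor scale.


Working:
Natural minor scale pattern: W-H-W-W-H-W-W (2-1-2-2-1-2-2 semitones)
Starting from F:
  F + 2 semitones → G
  G + 1 semitone → Ab
  Ab + 2 semitones → Bb
  Bb + 2 semitones → C
  C + 1 semitone → Db
  Db + 2 semitones → Eb
  Eb + 2 semitones → F
Scale = F G Ab Bb C Db Eb


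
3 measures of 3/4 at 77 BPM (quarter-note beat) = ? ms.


Solution.
Quarter-note beat duration = 60000 / 77 ms
Beats per measure (3/4) = 3
One measure = 3 × 60000 / 77 = 180000 / 77 ms
3 measures = 3 × 180000 / 77 = 540000 / 77
= 7013.0 ms


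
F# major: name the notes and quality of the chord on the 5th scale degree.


F# major scale: F# G# A# B C# D# E#
Diatonic triad on degree 5 stacks scale notes 5, 7, 2: C# E# G#
C#→E# = 4 semitones; C#→G# = 7 semitones → major triad
= C# E# G# (major)


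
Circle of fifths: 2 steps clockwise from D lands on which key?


Step by step:
Each clockwise step on the circle of fifths moves up a perfect 5th
From D: D → A → E
= E


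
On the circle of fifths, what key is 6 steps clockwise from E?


Each clockwise step on the circle of fifths moves up a perfect 5th
From E: E → B → F#/Gb → Db → Ab → Eb → Bb
= Bb


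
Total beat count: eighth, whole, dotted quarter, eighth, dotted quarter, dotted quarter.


Working:
Beat values:
  eighth = 0.5 beats
  whole = 4 beats
  dotted quarter = 1.5 beats
  eighth = 0.5 beats
  dotted quarter = 1.5 beats
  dotted quarter = 1.5 beats
Sum = 0.5 + 4 + 1.5 + 0.5 + 1.5 + 1.5
= 9.5 beats


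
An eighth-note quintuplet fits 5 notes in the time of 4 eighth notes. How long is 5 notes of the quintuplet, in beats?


Step by step:
Quintuplet: 5 notes occupy the space of 4 eighth notes
Space = 4 × 1/2 = 2 beats
Each quintuplet note = 2 / 5 = 2/5 beats
5 notes = 5 × 2/5 = 2
= 2 beats


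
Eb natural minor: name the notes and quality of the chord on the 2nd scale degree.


Step by step:
Eb natural minor scale: Eb F Gb Ab Bb Cb Db
Diatonic triad on degree 2 stacks scale notes 2, 4, 6: F Ab Cb
F→Ab = 3 semitones; F→Cb = 6 semitones → diminished triad
= F Ab Cb (diminished)


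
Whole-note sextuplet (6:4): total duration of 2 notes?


Sextuplet: 6 notes occupy the space of 4 whole notes
Space = 4 × 4 = 16 beats
Each sextuplet note = 16 / 6 = 8/3 beats
2 notes = 2 × 8/3 = 16/3
= 16/3 beats


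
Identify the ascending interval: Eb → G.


Working:
Letter names: E → G spans 3 letter names → a 3rd
Semitones: Eb → G = 4 half-steps
A 3rd of 4 semitones is a major 3rd
= major 3rd


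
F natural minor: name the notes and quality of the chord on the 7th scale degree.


Step by step:
F natural minor scale: F G Ab Bb C Db Eb
Diatonic triad on degree 7 stacks scale notes 7, 2, 4: Eb G Bb
Eb→G = 4 semitones; Eb→Bb = 7 semitones → major triad
= Eb G Bb (major)


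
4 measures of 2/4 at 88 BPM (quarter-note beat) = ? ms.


Reasoning:
Quarter-note beat duration = 60000 / 88 ms
Beats per measure (2/4) = 2
One measure = 2 × 60000 / 88 = 120000 / 88 ms
4 measures = 4 × 120000 / 88 = 480000 / 88
= 5454.5 ms


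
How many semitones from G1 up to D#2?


Working:
Absolute semitone position = octave×12 + chromatic position
G1: 1×12 + 7 = 19
D#2: 2×12 + 3 = 27
Difference = 27 - 19 = 8
= 8 semitones


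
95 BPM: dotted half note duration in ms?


Step by step:
One quarter-note beat = 60000 / BPM = 60000 / 95 ms
Dotted half note = 3 × quarter note
Duration = 3 × 60000 / 95 = 180000 / 95
= 1894.7 ms


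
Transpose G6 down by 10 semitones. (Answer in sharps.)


Working:
G6: chromatic position 7 in octave 6 → absolute = 6×12 + 7 = 79
Transpose down 10: 79 - 10 = 69
69 = 5×12 + 9 → A in octave 5
Result = A5


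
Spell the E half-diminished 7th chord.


Working:
Half-diminished 7th chord = root + minor 3rd + diminished 5th + minor 7th
Seventh chords stack in thirds, so the letter names are E-G-B-D
Root: E
Minor 3rd above E: G
Diminished 5th above E: Bb
Minor 7th above E: D
Chord = E G Bb D


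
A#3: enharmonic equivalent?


Enharmonic notes sound the same pitch but are spelled with different letter names
A# and Bb name the same pitch class
= Bb3


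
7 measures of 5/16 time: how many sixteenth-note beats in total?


Reasoning:
Time signature 5/16: the bottom number 16 means the sixteenth note gets one count
The top number 5 means 5 sixteenth-note beats per measure
Total = 5 × 7 measures
= 35 sixteenth-note beats


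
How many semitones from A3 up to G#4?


Let's work it out.
Absolute semitone position = octave×12 + chromatic position
A3: 3×12 + 9 = 45
G#4: 4×12 + 8 = 56
Difference = 56 - 45 = 11
= 11 semitones


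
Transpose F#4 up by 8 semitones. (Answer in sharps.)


Solution.
F#4: chromatic position 6 in octave 4 → absolute = 4×12 + 6 = 54
Transpose up 8: 54 + 8 = 62
62 = 5×12 + 2 → D in octave 5
Result = D5


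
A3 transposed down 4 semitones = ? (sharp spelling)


Let's work it out.
A3: chromatic position 9 in octave 3 → absolute = 3×12 + 9 = 45
Transpose down 4: 45 - 4 = 41
41 = 3×12 + 5 → F in octave 3
Result = F3


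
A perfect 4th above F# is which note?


Step by step:
A 4th spans 4 letter names, so from F we land on B
A perfect 4th = 5 semitones above F#
Spell B at that pitch: B
= B


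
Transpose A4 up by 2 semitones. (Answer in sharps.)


Reasoning:
A4: chromatic position 9 in octave 4 → absolute = 4×12 + 9 = 57
Transpose up 2: 57 + 2 = 59
59 = 4×12 + 11 → B in octave 4
Result = B4


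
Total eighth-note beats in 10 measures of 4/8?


Time signature 4/8: the bottom number 8 means the eighth note gets one count
The top number 4 means 4 eighth-note beats per measure
Total = 4 × 10 measures
= 40 eighth-note beats


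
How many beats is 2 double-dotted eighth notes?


Working:
Base eighth note = 1/2 beats
Dot 1 adds half the previous value: +1/4
Dot 2 adds half the previous value: +1/8
One double-dotted eighth = 1/2 + 1/4 + 1/8 = 7/8
2 of them = 2 × 7/8 = 7/4
= 7/4 beats


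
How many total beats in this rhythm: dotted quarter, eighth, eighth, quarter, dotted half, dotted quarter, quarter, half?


Solution.
Beat values:
  dotted quarter = 1.5 beats
  eighth = 0.5 beats
  eighth = 0.5 beats
  quarter = 1 beat
  dotted half = 3 beats
  dotted quarter = 1.5 beats
  quarter = 1 beat
  half = 2 beats
Sum = 1.5 + 0.5 + 0.5 + 1 + 3 + 1.5 + 1 + 2
= 11 beats


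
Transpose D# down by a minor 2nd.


Let's work it out.
minor 2nd: 2 letter names, 1 semitones
Letter: D - 1 → C
Pitch: D# - 1 semitones, spelled as a C → C##
= C##


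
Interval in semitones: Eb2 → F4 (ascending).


Step by step:
Absolute semitone position = octave×12 + chromatic position
Eb2: 2×12 + 3 = 27
F4: 4×12 + 5 = 53
Difference = 53 - 27 = 26
= 26 semitones


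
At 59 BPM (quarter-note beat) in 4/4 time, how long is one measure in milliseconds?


Step by step:
Quarter-note beat duration = 60000 / 59 ms
Beats per measure (4/4) = 4
One measure = 4 × 60000 / 59 = 240000 / 59 ms
= 4067.8 ms


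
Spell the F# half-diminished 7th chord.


Reasoning:
Half-diminished 7th chord = root + minor 3rd + diminished 5th + minor 7th
Seventh chords stack in thirds, so the letter names are F-A-C-E
Root: F#
Minor 3rd above F#: A
Diminished 5th above F#: C
Minor 7th above F#: E
Chord = F# A C E


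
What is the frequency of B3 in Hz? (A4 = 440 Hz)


Solution.
f = 440 × 2^(n/12) where n = semitones from A4
B3: -10 semitones from A4
f = 440 × 2^(-10/12)
f = 246.94 Hz


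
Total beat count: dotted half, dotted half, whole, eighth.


Working:
Beat values:
  dotted half = 3 beats
  dotted half = 3 beats
  whole = 4 beats
  eighth = 0.5 beats
Sum = 3 + 3 + 4 + 0.5
= 10.5 beats


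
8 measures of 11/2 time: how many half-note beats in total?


Time signature 11/2: the bottom number 2 means the half note gets one count
The top number 11 means 11 half-note beats per measure
Total = 11 × 8 measures
= 88 half-note beats


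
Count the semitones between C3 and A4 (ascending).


Absolute semitone position = octave×12 + chromatic position
C3: 3×12 + 0 = 36
A4: 4×12 + 9 = 57
Difference = 57 - 36 = 21
= 21 semitones


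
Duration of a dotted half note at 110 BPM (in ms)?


Reasoning:
One quarter-note beat = 60000 / BPM = 60000 / 110 ms
Dotted half note = 3 × quarter note
Duration = 3 × 60000 / 110 = 180000 / 110
= 1636.4 ms


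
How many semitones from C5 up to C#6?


Solution.
Absolute semitone position = octave×12 + chromatic position
C5: 5×12 + 0 = 60
C#6: 6×12 + 1 = 73
Difference = 73 - 60 = 13
= 13 semitones


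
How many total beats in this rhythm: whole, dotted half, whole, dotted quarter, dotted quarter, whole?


Reasoning:
Beat values:
  whole = 4 beats
  dotted half = 3 beats
  whole = 4 beats
  dotted quarter = 1.5 beats
  dotted quarter = 1.5 beats
  whole = 4 beats
Sum = 4 + 3 + 4 + 1.5 + 1.5 + 4
= 18 beats


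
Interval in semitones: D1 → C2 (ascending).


Step by step:
Absolute semitone position = octave×12 + chromatic position
D1: 1×12 + 2 = 14
C2: 2×12 + 0 = 24
Difference = 24 - 14 = 10
= 10 semitones


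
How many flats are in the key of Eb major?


Let's work it out.
Flat major keys: C(0), F(1), Bb(2), Eb(3), Ab(4), Db(5), Gb(6), Cb(7)
Eb major has 3 flats
Order of flats: Bb Eb Ab Db Gb Cb Fb → first 3: Bb, Eb, Ab
= 3 flats


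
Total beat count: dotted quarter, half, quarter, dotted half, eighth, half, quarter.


Step by step:
Beat values:
  dotted quarter = 1.5 beats
  half = 2 beats
  quarter = 1 beat
  dotted half = 3 beats
  eighth = 0.5 beats
  half = 2 beats
  quarter = 1 beat
Sum = 1.5 + 2 + 1 + 3 + 0.5 + 2 + 1
= 11 beats


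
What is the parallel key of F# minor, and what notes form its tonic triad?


Parallel keys share the same tonic but differ in mode
F# minor → parallel is F# major
Tonic triad of F# major = F# A# C#
= F# major; triad = F# A# C#


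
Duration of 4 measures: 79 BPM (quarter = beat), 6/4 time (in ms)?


Reasoning:
Quarter-note beat duration = 60000 / 79 ms
Beats per measure (6/4) = 6
One measure = 6 × 60000 / 79 = 360000 / 79 ms
4 measures = 4 × 360000 / 79 = 1440000 / 79
= 18227.8 ms


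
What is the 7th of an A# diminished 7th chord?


Diminished 7th chord = root + minor 3rd + diminished 5th + diminished 7th
Seventh chords stack in thirds, so the letter names are A-C-E-G
Root: A#
Minor 3rd above A#: C#
Diminished 5th above A#: E
Diminished 7th above A#: G
The 7th = G


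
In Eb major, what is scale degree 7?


Major scale pattern: W-W-H-W-W-W-H (2-2-1-2-2-2-1 semitones)
Starting from Eb:
  Eb + 2 semitones → F
  F + 2 semitones → G
  G + 1 semitone → Ab
  Ab + 2 semitones → Bb
  Bb + 2 semitones → C
  C + 2 semitones → D
  D + 1 semitone → Eb
Scale: Eb F G Ab Bb C D
Degree 7 = D


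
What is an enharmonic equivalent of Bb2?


Enharmonic notes sound the same pitch but are spelled with different letter names
Bb and A# name the same pitch class
= A#2


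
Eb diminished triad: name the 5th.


Reasoning:
Diminished triad = root + minor 3rd (3 semitones) + diminished 5th (6 semitones)
A triad on Eb stacks thirds, so the chord tones use letter names E-G-B
Root: Eb
Minor 3rd above Eb: Gb
Diminished 5th above Eb: Bbb
The 5th = Bbb


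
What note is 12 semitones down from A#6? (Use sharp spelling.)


Reasoning:
A#6: chromatic position 10 in octave 6 → absolute = 6×12 + 10 = 82
Transpose down 12: 82 - 12 = 70
70 = 5×12 + 10 → A# in octave 5
Result = A#5


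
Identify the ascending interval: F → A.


Working:
Letter names: F → A spans 3 letter names → a 3rd
Semitones: F → A = 4 half-steps
A 3rd of 4 semitones is a major 3rd
= major 3rd


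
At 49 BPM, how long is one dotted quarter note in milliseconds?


Solution.
One quarter-note beat = 60000 / BPM = 60000 / 49 ms
Dotted quarter note = 3/2 × quarter note
Duration = 3/2 × 60000 / 49 = 90000 / 49
= 1836.7 ms


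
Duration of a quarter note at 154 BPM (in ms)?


Step by step:
One quarter-note beat = 60000 / BPM = 60000 / 154 ms
Duration = 60000 / 154
= 389.6 ms


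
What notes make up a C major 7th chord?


Working:
Major 7th chord = root + major 3rd + perfect 5th + major 7th
Seventh chords stack in thirds, so the letter names are C-E-G-B
Root: C
Major 3rd above C: E
Perfect 5th above C: G
Major 7th above C: B
Chord = C E G B


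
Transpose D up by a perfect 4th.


Let's work it out.
perfect 4th: 4 letter names, 5 semitones
Letter: D + 3 → G
Pitch: D + 5 semitones, spelled as a G → G
= G


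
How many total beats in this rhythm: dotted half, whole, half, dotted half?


Solution.
Beat values:
  dotted half = 3 beats
  whole = 4 beats
  half = 2 beats
  dotted half = 3 beats
Sum = 3 + 4 + 2 + 3
= 12 beats


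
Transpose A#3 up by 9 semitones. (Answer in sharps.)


Working:
A#3: chromatic position 10 in octave 3 → absolute = 3×12 + 10 = 46
Transpose up 9: 46 + 9 = 55
55 = 4×12 + 7 → G in octave 4
Result = G4


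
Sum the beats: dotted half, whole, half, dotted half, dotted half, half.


Let's work it out.
Beat values:
  dotted half = 3 beats
  whole = 4 beats
  half = 2 beats
  dotted half = 3 beats
  dotted half = 3 beats
  half = 2 beats
Sum = 3 + 4 + 2 + 3 + 3 + 2
= 17 beats


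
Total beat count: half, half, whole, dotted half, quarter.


Beat values:
  half = 2 beats
  half = 2 beats
  whole = 4 beats
  dotted half = 3 beats
  quarter = 1 beat
Sum = 2 + 2 + 4 + 3 + 1
= 12 beats


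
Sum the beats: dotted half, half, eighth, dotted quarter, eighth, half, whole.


Let's work it out.
Beat values:
  dotted half = 3 beats
  half = 2 beats
  eighth = 0.5 beats
  dotted quarter = 1.5 beats
  eighth = 0.5 beats
  half = 2 beats
  whole = 4 beats
Sum = 3 + 2 + 0.5 + 1.5 + 0.5 + 2 + 4
= 13.5 beats


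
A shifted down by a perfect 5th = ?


Reasoning:
perfect 5th: 5 letter names, 7 semitones
Letter: A - 4 → D
Pitch: A - 7 semitones, spelled as a D → D
= D


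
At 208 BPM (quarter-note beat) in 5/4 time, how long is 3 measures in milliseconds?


Reasoning:
Quarter-note beat duration = 60000 / 208 ms
Beats per measure (5/4) = 5
One measure = 5 × 60000 / 208 = 300000 / 208 ms
3 measures = 3 × 300000 / 208 = 900000 / 208
= 4326.9 ms
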